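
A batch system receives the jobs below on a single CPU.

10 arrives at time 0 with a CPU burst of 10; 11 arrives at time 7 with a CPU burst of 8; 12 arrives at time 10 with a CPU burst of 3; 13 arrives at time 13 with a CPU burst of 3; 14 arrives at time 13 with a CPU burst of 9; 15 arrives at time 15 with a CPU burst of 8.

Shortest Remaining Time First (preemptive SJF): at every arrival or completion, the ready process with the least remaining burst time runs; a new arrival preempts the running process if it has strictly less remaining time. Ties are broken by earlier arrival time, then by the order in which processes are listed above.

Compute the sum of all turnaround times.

Schedule: | 10 0-10 | 12 10-13 | 13 13-16 | 11 16-24 | 15 24-32 | 14 32-41 |
Completion: 10=10  11=24  12=13  13=16  14=41  15=32
Turnaround = completion − arrival: 10=10, 11=17, 12=3, 13=3, 14=28, 15=17
Total turnaround = 10 + 17 + 3 + 3 + 28 + 17 = 78

78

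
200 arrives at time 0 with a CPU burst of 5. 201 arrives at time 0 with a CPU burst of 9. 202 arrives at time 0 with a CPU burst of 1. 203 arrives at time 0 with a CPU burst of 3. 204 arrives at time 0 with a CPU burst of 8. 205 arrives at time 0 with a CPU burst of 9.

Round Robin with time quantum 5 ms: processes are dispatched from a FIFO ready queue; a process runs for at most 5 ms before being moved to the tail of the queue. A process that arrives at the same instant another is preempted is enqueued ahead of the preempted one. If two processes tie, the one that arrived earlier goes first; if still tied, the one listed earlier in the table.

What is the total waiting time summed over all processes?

Schedule: | 200 0-5 | 201 5-10 | 202 10-11 | 203 11-14 | 204 14-19 | 205 19-24 | 201 24-28 | 204 28-31 | 205 31-35 |
Completion: 200=5  201=28  202=11  203=14  204=31  205=35
Turnaround (C−A): 200=5  201=28  202=11  203=14  204=31  205=35
Waiting = turnaround − burst: 200=0, 201=19, 202=10, 203=11, 204=23, 205=26
Total waiting = 0 + 19 + 10 + 11 + 23 + 26 = 89

89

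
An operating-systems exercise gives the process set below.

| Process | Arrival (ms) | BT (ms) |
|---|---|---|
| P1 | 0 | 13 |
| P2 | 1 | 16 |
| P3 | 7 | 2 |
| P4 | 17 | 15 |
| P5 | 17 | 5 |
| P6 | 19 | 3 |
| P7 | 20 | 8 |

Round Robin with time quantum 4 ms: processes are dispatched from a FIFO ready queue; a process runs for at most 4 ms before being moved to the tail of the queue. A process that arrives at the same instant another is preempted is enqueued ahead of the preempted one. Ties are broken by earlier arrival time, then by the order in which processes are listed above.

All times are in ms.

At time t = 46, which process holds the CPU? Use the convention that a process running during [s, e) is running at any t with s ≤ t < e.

P5

Timeline: | P1 0-4 | P2 4-8 | P1 8-12 | P3 12-14 | P2 14-18 | P1 18-22 | P4 22-26 | P5 26-30 | P2 30-34 | P6 34-37 | P7 37-41 | P1 41-42 | P4 42-46 | P5 46-47 | P2 47-51 | P7 51-55 | P4 55-62 |
Completion: P1=42  P2=51  P3=14  P4=62  P5=47  P6=37  P7=55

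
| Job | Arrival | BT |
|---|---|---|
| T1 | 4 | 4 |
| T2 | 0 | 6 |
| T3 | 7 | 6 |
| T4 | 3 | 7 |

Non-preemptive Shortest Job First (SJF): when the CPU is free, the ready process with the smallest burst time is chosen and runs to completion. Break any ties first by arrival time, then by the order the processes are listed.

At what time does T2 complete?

Schedule: | T2 0-6 | T1 6-10 | T3 10-16 | T4 16-23 |
Completion: T1=10  T2=6  T3=16  T4=23
Turnaround (C−A): T1=6  T2=6  T3=9  T4=20

6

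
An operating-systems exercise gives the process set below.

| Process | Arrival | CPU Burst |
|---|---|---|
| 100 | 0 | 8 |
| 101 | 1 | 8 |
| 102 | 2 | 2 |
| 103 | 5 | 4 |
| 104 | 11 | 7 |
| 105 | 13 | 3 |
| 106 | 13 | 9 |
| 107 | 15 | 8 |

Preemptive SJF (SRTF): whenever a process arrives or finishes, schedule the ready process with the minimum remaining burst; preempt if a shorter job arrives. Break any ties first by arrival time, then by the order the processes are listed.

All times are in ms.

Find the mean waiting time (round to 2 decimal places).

Schedule: | 100 0-2 | 102 2-4 | 100 4-5 | 103 5-9 | 100 9-14 | 105 14-17 | 104 17-24 | 101 24-32 | 107 32-40 | 106 40-49 |
Completion: 100=14  101=32  102=4  103=9  104=24  105=17  106=49  107=40
Waiting times: 100=6, 101=23, 102=0, 103=0, 104=6, 105=1, 106=27, 107=17
Average waiting = (6+23+0+0+6+1+27+17) / 8 = 80/8 = 10.00

10.00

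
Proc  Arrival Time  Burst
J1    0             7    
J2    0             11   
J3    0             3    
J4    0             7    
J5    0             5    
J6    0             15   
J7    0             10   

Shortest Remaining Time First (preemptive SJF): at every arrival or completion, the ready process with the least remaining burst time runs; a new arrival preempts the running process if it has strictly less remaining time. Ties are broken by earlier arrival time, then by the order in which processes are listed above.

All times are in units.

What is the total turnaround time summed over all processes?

181

Gantt: | J3 0-3 | J5 3-8 | J1 8-15 | J4 15-22 | J7 22-32 | J2 32-43 | J6 43-58 |
Completion: J1=15  J2=43  J3=3  J4=22  J5=8  J6=58  J7=32
Turnaround = completion − arrival: J1=15, J2=43, J3=3, J4=22, J5=8, J6=58, J7=32
Total turnaround = 15 + 43 + 3 + 22 + 8 + 58 + 32 = 181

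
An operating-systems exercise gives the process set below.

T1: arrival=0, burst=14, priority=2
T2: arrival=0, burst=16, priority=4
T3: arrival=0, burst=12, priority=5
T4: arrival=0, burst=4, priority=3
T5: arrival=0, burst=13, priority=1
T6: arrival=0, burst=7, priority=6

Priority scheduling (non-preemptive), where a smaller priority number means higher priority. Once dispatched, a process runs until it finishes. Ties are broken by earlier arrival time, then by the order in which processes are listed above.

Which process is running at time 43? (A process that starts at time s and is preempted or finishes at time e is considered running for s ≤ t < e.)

Schedule: | T5 0-13 | T1 13-27 | T4 27-31 | T2 31-47 | T3 47-59 | T6 59-66 |
Completion: T1=27  T2=47  T3=59  T4=31  T5=13  T6=66
Turnaround (C−A): T1=27  T2=47  T3=59  T4=31  T5=13  T6=66

T2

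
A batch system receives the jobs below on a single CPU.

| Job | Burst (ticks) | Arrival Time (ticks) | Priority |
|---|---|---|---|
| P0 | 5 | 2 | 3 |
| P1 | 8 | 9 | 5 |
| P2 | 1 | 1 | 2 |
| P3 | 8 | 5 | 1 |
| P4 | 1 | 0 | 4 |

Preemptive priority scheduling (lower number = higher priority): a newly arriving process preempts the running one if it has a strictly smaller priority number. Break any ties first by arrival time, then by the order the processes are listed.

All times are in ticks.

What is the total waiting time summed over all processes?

Gantt: | P4 0-1 | P2 1-2 | P0 2-5 | P3 5-13 | P0 13-15 | P1 15-23 |
Completion: P0=15  P1=23  P2=2  P3=13  P4=1
Turnaround (C−A): P0=13  P1=14  P2=1  P3=8  P4=1
Waiting = turnaround − burst: P0=8, P1=6, P2=0, P3=0, P4=0
Total waiting = 8 + 6 + 0 + 0 + 0 = 14

14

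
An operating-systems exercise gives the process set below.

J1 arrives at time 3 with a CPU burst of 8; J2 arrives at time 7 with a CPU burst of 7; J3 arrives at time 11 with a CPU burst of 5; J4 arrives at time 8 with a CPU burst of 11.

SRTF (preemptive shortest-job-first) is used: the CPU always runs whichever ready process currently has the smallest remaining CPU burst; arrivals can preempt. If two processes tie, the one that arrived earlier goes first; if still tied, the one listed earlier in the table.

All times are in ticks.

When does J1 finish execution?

Timeline: | idle 0-3 | J1 3-11 | J3 11-16 | J2 16-23 | J4 23-34 |
Completion: J1=11  J2=23  J3=16  J4=34
Turnaround (C−A): J1=8  J2=16  J3=5  J4=26

11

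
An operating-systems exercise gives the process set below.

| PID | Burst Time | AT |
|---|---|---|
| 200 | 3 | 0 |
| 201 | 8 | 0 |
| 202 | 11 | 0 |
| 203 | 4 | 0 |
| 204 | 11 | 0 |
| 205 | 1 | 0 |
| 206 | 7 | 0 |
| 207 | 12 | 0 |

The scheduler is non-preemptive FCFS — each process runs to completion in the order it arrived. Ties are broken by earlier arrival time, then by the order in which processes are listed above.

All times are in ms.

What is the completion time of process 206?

Gantt: | 200 0-3 | 201 3-11 | 202 11-22 | 203 22-26 | 204 26-37 | 205 37-38 | 206 38-45 | 207 45-57 |
Completion: 200=3  201=11  202=22  203=26  204=37  205=38  206=45  207=57
Turnaround (C−A): 200=3  201=11  202=22  203=26  204=37  205=38  206=45  207=57

45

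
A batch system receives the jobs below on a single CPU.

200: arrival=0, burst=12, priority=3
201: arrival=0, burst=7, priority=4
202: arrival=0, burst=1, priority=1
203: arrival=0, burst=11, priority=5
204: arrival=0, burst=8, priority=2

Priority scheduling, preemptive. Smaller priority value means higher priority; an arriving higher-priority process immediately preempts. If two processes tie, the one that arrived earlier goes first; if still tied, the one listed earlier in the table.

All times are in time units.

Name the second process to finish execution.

204

Gantt: | 202 0-1 | 204 1-9 | 200 9-21 | 201 21-28 | 203 28-39 |
Completion: 200=21  201=28  202=1  203=39  204=9
Turnaround (C−A): 200=21  201=28  202=1  203=39  204=9
Finish order: 202 → 204 → 200 → 201 → 203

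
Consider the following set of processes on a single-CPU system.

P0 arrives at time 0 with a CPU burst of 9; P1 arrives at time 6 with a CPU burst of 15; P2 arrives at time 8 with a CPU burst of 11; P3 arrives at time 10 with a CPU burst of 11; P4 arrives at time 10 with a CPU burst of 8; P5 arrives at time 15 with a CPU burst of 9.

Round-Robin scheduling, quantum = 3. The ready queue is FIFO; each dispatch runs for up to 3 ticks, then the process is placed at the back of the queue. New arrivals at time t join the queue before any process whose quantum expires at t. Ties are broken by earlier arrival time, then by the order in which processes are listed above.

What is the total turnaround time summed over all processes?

Schedule: | P0 0-6 | P1 6-9 | P0 9-12 | P2 12-15 | P1 15-18 | P3 18-21 | P4 21-24 | P5 24-27 | P2 27-30 | P1 30-33 | P3 33-36 | P4 36-39 | P5 39-42 | P2 42-45 | P1 45-48 | P3 48-51 | P4 51-53 | P5 53-56 | P2 56-58 | P1 58-61 | P3 61-63 |
Completion: P0=12  P1=61  P2=58  P3=63  P4=53  P5=56
Turnaround = completion − arrival: P0=12, P1=55, P2=50, P3=53, P4=43, P5=41
Total turnaround = 12 + 55 + 50 + 53 + 43 + 41 = 254

254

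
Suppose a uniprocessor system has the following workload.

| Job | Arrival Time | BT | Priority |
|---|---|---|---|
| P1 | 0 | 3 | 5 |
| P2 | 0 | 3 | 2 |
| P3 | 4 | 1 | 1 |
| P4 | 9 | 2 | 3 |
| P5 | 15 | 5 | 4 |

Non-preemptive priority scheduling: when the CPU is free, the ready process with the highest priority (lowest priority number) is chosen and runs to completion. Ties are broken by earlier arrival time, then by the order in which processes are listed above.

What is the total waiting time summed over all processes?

5

Timeline: | P2 0-3 | P1 3-6 | P3 6-7 | idle 7-9 | P4 9-11 | idle 11-15 | P5 15-20 |
Completion: P1=6  P2=3  P3=7  P4=11  P5=20
Turnaround (C−A): P1=6  P2=3  P3=3  P4=2  P5=5
Waiting = turnaround − burst: P1=3, P2=0, P3=2, P4=0, P5=0
Total waiting = 3 + 0 + 2 + 0 + 0 = 5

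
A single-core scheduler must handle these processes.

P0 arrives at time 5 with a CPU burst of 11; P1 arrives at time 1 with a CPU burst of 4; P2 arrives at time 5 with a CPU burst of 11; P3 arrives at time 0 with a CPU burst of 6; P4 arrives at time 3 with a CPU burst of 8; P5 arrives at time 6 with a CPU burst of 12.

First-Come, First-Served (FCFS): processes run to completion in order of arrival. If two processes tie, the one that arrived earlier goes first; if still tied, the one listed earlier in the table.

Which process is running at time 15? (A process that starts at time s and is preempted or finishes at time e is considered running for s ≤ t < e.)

P4

Timeline: | P3 0-6 | P1 6-10 | P4 10-18 | P0 18-29 | P2 29-40 | P5 40-52 |
Completion: P0=29  P1=10  P2=40  P3=6  P4=18  P5=52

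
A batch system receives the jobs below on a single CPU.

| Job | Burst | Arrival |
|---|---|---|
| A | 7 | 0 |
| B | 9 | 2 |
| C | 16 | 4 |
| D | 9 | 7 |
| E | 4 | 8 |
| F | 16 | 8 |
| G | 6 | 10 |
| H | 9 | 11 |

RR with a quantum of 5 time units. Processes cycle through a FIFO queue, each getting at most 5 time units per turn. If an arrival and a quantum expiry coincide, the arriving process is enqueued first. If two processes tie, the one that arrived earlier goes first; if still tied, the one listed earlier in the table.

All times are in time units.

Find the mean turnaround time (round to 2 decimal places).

45.25

Gantt: | A 0-5 | B 5-10 | C 10-15 | A 15-17 | D 17-22 | E 22-26 | F 26-31 | G 31-36 | B 36-40 | H 40-45 | C 45-50 | D 50-54 | F 54-59 | G 59-60 | H 60-64 | C 64-69 | F 69-74 | C 74-75 | F 75-76 |
Completion: A=17  B=40  C=75  D=54  E=26  F=76  G=60  H=64
Turnaround (C−A): A=17  B=38  C=71  D=47  E=18  F=68  G=50  H=53
Turnaround times: A=17, B=38, C=71, D=47, E=18, F=68, G=50, H=53
Average turnaround = (17+38+71+47+18+68+50+53) / 8 = 362/8 = 45.25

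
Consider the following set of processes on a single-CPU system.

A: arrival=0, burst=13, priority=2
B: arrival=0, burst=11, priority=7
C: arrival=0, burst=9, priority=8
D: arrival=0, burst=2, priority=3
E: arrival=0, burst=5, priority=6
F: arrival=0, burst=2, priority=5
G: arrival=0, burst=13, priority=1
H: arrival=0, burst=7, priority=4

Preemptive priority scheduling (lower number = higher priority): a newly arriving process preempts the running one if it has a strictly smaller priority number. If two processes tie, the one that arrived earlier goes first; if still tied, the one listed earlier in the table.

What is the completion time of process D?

28

Gantt: | G 0-13 | A 13-26 | D 26-28 | H 28-35 | F 35-37 | E 37-42 | B 42-53 | C 53-62 |
Completion: A=26  B=53  C=62  D=28  E=42  F=37  G=13  H=35
Turnaround (C−A): A=26  B=53  C=62  D=28  E=42  F=37  G=13  H=35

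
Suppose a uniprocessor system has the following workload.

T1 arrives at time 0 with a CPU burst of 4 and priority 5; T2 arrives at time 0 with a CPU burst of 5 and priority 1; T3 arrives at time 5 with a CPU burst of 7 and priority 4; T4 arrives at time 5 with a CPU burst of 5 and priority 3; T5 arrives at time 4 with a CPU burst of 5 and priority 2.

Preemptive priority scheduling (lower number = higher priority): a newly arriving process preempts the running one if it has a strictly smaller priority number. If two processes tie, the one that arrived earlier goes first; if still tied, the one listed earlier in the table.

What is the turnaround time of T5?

Gantt: | T2 0-5 | T5 5-10 | T4 10-15 | T3 15-22 | T1 22-26 |
Completion: T1=26  T2=5  T3=22  T4=15  T5=10
Turnaround (C−A): T1=26  T2=5  T3=17  T4=10  T5=6
Turnaround(T5) = completion − arrival = 10 − 4 = 6

6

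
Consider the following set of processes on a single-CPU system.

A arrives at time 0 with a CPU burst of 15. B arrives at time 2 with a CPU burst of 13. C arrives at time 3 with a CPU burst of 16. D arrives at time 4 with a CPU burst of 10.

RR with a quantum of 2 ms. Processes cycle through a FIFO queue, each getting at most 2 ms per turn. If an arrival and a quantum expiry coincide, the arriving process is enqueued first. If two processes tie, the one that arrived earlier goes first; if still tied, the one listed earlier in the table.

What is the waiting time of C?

Gantt: | A 0-2 | B 2-4 | A 4-6 | C 6-8 | D 8-10 | B 10-12 | A 12-14 | C 14-16 | D 16-18 | B 18-20 | A 20-22 | C 22-24 | D 24-26 | B 26-28 | A 28-30 | C 30-32 | D 32-34 | B 34-36 | A 36-38 | C 38-40 | D 40-42 | B 42-44 | A 44-46 | C 46-48 | B 48-49 | A 49-50 | C 50-54 |
Completion: A=50  B=49  C=54  D=42
Waiting(C) = turnaround − burst = 51 − 16 = 35

35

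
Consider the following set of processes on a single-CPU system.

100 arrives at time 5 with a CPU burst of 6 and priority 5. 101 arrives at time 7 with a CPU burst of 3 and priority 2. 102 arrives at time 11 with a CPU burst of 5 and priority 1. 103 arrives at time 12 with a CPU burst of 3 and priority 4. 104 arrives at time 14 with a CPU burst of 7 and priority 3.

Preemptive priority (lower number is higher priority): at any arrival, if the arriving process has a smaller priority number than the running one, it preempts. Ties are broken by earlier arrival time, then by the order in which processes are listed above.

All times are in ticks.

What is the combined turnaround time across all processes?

Timeline: | idle 0-5 | 100 5-7 | 101 7-10 | 100 10-11 | 102 11-16 | 104 16-23 | 103 23-26 | 100 26-29 |
Completion: 100=29  101=10  102=16  103=26  104=23
Turnaround = completion − arrival: 100=24, 101=3, 102=5, 103=14, 104=9
Total turnaround = 24 + 3 + 5 + 14 + 9 = 55

55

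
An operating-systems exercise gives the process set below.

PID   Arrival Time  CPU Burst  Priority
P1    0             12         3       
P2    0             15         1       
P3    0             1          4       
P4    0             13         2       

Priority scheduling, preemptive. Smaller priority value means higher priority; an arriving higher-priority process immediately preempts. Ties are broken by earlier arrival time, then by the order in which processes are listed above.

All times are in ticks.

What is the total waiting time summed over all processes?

Timeline: | P2 0-15 | P4 15-28 | P1 28-40 | P3 40-41 |
Completion: P1=40  P2=15  P3=41  P4=28
Waiting = turnaround − burst: P1=28, P2=0, P3=40, P4=15
Total waiting = 28 + 0 + 40 + 15 = 83

83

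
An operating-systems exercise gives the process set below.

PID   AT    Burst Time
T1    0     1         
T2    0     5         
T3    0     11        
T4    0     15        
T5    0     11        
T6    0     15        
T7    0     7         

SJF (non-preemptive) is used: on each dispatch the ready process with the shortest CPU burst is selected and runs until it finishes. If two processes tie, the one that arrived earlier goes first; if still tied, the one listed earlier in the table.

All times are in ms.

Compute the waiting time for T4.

Timeline: | T1 0-1 | T2 1-6 | T7 6-13 | T3 13-24 | T5 24-35 | T4 35-50 | T6 50-65 |
Completion: T1=1  T2=6  T3=24  T4=50  T5=35  T6=65  T7=13
Waiting(T4) = turnaround − burst = 50 − 15 = 35

35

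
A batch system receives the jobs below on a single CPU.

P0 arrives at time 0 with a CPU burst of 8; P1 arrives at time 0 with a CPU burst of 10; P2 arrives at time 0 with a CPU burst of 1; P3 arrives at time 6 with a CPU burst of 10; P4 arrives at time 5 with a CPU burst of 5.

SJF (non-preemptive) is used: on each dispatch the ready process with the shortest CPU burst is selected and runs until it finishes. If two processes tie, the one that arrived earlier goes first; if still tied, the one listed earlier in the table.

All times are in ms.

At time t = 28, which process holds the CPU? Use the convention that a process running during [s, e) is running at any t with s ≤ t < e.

P3

Schedule: | P2 0-1 | P0 1-9 | P4 9-14 | P1 14-24 | P3 24-34 |
Completion: P0=9  P1=24  P2=1  P3=34  P4=14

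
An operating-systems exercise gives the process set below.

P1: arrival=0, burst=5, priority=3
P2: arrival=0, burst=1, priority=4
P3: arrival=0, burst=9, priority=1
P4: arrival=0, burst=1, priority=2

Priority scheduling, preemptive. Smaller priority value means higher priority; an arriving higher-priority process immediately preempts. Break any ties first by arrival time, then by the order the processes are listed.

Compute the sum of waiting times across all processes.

Timeline: | P3 0-9 | P4 9-10 | P1 10-15 | P2 15-16 |
Completion: P1=15  P2=16  P3=9  P4=10
Turnaround (C−A): P1=15  P2=16  P3=9  P4=10
Waiting = turnaround − burst: P1=10, P2=15, P3=0, P4=9
Total waiting = 10 + 15 + 0 + 9 = 34

34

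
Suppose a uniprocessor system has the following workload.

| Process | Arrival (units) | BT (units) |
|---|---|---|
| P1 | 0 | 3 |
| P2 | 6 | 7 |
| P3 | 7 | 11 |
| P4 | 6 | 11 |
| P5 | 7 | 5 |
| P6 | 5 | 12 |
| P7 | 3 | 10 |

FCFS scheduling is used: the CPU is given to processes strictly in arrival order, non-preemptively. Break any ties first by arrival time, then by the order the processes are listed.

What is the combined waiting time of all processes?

Timeline: | P1 0-3 | P7 3-13 | P6 13-25 | P2 25-32 | P4 32-43 | P3 43-54 | P5 54-59 |
Completion: P1=3  P2=32  P3=54  P4=43  P5=59  P6=25  P7=13
Waiting = turnaround − burst: P1=0, P2=19, P3=36, P4=26, P5=47, P6=8, P7=0
Total waiting = 0 + 19 + 36 + 26 + 47 + 8 + 0 = 136

136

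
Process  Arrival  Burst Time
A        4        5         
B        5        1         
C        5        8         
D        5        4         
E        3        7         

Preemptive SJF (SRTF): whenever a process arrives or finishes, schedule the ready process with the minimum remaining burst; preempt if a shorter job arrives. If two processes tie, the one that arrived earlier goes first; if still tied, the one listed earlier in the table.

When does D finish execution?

Schedule: | idle 0-3 | E 3-4 | A 4-5 | B 5-6 | A 6-10 | D 10-14 | E 14-20 | C 20-28 |
Completion: A=10  B=6  C=28  D=14  E=20
Turnaround (C−A): A=6  B=1  C=23  D=9  E=17

14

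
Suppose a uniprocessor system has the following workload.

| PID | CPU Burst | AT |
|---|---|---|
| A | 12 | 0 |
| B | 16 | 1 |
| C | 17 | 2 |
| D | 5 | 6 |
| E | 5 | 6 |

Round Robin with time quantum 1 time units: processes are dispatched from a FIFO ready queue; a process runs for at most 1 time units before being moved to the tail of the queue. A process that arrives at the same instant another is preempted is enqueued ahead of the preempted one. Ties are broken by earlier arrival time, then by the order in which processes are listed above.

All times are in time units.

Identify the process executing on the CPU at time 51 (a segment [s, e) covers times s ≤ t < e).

Timeline: | A 0-1 | B 1-2 | A 2-3 | C 3-4 | B 4-5 | A 5-6 | C 6-7 | B 7-8 | D 8-9 | E 9-10 | A 10-11 | C 11-12 | B 12-13 | D 13-14 | E 14-15 | A 15-16 | C 16-17 | B 17-18 | D 18-19 | E 19-20 | A 20-21 | C 21-22 | B 22-23 | D 23-24 | E 24-25 | A 25-26 | C 26-27 | B 27-28 | D 28-29 | E 29-30 | A 30-31 | C 31-32 | B 32-33 | A 33-34 | C 34-35 | B 35-36 | A 36-37 | C 37-38 | B 38-39 | A 39-40 | C 40-41 | B 41-42 | A 42-43 | C 43-44 | B 44-45 | C 45-46 | B 46-47 | C 47-48 | B 48-49 | C 49-50 | B 50-51 | C 51-52 | B 52-53 | C 53-55 |
Completion: A=43  B=53  C=55  D=29  E=30

C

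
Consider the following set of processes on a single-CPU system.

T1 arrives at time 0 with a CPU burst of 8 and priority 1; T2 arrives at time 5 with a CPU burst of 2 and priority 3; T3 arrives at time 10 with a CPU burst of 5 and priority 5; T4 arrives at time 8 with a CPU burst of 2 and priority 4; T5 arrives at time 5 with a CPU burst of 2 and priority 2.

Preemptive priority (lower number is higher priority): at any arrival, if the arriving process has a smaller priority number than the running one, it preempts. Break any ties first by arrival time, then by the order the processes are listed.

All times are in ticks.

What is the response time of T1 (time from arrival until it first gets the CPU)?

0

Gantt: | T1 0-8 | T5 8-10 | T2 10-12 | T4 12-14 | T3 14-19 |
Completion: T1=8  T2=12  T3=19  T4=14  T5=10
Response(T1) = first start − arrival = 0 − 0 = 0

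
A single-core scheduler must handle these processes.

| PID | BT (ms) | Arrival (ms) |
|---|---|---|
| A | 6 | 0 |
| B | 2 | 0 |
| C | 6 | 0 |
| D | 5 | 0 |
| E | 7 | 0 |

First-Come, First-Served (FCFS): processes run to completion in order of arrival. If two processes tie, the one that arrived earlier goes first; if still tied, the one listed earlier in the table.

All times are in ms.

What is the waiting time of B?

6

Schedule: | A 0-6 | B 6-8 | C 8-14 | D 14-19 | E 19-26 |
Completion: A=6  B=8  C=14  D=19  E=26
Turnaround (C−A): A=6  B=8  C=14  D=19  E=26
Waiting(B) = turnaround − burst = 8 − 2 = 6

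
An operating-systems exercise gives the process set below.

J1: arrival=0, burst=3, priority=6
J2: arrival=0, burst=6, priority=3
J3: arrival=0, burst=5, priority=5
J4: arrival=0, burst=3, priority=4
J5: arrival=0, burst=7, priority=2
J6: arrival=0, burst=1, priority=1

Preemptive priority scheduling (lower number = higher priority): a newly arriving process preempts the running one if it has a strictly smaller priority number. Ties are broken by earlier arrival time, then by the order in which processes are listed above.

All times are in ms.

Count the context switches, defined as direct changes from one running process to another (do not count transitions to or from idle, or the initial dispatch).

Timeline: | J6 0-1 | J5 1-8 | J2 8-14 | J4 14-17 | J3 17-22 | J1 22-25 |
Completion: J1=25  J2=14  J3=22  J4=17  J5=8  J6=1

5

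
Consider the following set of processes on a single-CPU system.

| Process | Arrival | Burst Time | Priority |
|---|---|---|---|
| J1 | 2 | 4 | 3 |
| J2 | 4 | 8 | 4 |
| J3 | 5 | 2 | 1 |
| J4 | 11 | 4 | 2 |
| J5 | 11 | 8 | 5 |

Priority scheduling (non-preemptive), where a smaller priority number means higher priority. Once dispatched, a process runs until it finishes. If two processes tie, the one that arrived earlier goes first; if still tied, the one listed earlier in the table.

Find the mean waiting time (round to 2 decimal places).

Gantt: | idle 0-2 | J1 2-6 | J3 6-8 | J2 8-16 | J4 16-20 | J5 20-28 |
Completion: J1=6  J2=16  J3=8  J4=20  J5=28
Waiting times: J1=0, J2=4, J3=1, J4=5, J5=9
Average waiting = (0+4+1+5+9) / 5 = 19/5 = 3.80

3.80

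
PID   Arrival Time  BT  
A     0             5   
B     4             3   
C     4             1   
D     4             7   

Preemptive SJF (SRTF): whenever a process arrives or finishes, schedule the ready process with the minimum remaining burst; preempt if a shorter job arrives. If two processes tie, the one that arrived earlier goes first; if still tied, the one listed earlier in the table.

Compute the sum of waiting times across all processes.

8

Gantt: | A 0-5 | C 5-6 | B 6-9 | D 9-16 |
Completion: A=5  B=9  C=6  D=16
Turnaround (C−A): A=5  B=5  C=2  D=12
Waiting = turnaround − burst: A=0, B=2, C=1, D=5
Total waiting = 0 + 2 + 1 + 5 = 8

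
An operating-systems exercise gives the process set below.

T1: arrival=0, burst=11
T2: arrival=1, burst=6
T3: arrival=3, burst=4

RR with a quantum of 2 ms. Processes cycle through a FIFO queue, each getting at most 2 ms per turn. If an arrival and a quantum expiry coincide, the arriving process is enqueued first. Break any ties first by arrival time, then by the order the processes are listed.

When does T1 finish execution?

21

Schedule: | T1 0-2 | T2 2-4 | T1 4-6 | T3 6-8 | T2 8-10 | T1 10-12 | T3 12-14 | T2 14-16 | T1 16-21 |
Completion: T1=21  T2=16  T3=14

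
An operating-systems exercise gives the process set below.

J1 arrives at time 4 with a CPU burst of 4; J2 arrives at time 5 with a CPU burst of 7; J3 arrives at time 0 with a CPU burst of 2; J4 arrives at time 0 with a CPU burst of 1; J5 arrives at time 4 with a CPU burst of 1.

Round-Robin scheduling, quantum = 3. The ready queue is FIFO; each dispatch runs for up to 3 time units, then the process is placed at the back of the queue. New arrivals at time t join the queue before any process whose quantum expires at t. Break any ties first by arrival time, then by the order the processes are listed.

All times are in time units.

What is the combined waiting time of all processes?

Timeline: | J3 0-2 | J4 2-3 | idle 3-4 | J1 4-7 | J5 7-8 | J2 8-11 | J1 11-12 | J2 12-16 |
Completion: J1=12  J2=16  J3=2  J4=3  J5=8
Waiting = turnaround − burst: J1=4, J2=4, J3=0, J4=2, J5=3
Total waiting = 4 + 4 + 0 + 2 + 3 = 13

13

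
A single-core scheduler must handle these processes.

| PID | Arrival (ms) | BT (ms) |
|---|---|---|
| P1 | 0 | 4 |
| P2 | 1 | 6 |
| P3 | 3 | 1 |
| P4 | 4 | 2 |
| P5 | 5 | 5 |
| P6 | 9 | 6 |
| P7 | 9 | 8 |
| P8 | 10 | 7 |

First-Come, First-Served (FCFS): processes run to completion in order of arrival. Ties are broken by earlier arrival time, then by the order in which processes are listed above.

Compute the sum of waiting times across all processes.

Timeline: | P1 0-4 | P2 4-10 | P3 10-11 | P4 11-13 | P5 13-18 | P6 18-24 | P7 24-32 | P8 32-39 |
Completion: P1=4  P2=10  P3=11  P4=13  P5=18  P6=24  P7=32  P8=39
Turnaround (C−A): P1=4  P2=9  P3=8  P4=9  P5=13  P6=15  P7=23  P8=29
Waiting = turnaround − burst: P1=0, P2=3, P3=7, P4=7, P5=8, P6=9, P7=15, P8=22
Total waiting = 0 + 3 + 7 + 7 + 8 + 9 + 15 + 22 = 71

71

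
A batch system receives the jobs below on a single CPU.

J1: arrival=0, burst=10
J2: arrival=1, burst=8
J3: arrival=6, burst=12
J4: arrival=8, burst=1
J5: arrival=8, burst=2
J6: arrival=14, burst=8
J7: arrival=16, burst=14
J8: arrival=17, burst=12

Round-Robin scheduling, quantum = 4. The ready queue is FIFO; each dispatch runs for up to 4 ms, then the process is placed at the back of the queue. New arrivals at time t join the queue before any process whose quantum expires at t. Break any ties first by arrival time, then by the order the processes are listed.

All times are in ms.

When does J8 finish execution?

65

Timeline: | J1 0-4 | J2 4-8 | J1 8-12 | J3 12-16 | J4 16-17 | J5 17-19 | J2 19-23 | J1 23-25 | J6 25-29 | J7 29-33 | J3 33-37 | J8 37-41 | J6 41-45 | J7 45-49 | J3 49-53 | J8 53-57 | J7 57-61 | J8 61-65 | J7 65-67 |
Completion: J1=25  J2=23  J3=53  J4=17  J5=19  J6=45  J7=67  J8=65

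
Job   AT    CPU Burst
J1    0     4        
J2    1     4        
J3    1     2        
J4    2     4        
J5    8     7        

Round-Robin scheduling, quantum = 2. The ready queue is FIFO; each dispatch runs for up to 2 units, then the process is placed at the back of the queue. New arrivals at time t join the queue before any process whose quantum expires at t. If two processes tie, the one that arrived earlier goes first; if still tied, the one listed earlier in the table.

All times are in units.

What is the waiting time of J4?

10

Timeline: | J1 0-2 | J2 2-4 | J3 4-6 | J4 6-8 | J1 8-10 | J2 10-12 | J5 12-14 | J4 14-16 | J5 16-21 |
Completion: J1=10  J2=12  J3=6  J4=16  J5=21
Waiting(J4) = turnaround − burst = 14 − 4 = 10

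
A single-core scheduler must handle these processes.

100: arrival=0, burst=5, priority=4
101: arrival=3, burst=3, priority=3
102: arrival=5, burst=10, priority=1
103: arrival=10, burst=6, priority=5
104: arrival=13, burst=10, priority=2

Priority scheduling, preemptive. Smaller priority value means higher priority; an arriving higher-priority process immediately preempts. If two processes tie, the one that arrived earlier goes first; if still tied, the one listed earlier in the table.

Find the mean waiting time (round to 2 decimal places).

12.60

Gantt: | 100 0-3 | 101 3-5 | 102 5-15 | 104 15-25 | 101 25-26 | 100 26-28 | 103 28-34 |
Completion: 100=28  101=26  102=15  103=34  104=25
Turnaround (C−A): 100=28  101=23  102=10  103=24  104=12
Waiting times: 100=23, 101=20, 102=0, 103=18, 104=2
Average waiting = (23+20+0+18+2) / 5 = 63/5 = 12.60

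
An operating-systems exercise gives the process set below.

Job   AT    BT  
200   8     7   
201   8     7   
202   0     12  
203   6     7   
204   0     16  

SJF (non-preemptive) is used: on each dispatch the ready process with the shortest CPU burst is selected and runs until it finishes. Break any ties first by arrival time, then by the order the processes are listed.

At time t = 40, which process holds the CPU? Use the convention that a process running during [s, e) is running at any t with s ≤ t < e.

Schedule: | 202 0-12 | 203 12-19 | 200 19-26 | 201 26-33 | 204 33-49 |
Completion: 200=26  201=33  202=12  203=19  204=49
Turnaround (C−A): 200=18  201=25  202=12  203=13  204=49

204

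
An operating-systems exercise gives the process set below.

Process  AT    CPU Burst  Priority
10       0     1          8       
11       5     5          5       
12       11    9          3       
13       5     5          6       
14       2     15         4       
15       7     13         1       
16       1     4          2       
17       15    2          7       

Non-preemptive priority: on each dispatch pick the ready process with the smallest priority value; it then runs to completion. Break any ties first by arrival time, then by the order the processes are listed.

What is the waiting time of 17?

37

Schedule: | 10 0-1 | 16 1-5 | 14 5-20 | 15 20-33 | 12 33-42 | 11 42-47 | 13 47-52 | 17 52-54 |
Completion: 10=1  11=47  12=42  13=52  14=20  15=33  16=5  17=54
Waiting(17) = turnaround − burst = 39 − 2 = 37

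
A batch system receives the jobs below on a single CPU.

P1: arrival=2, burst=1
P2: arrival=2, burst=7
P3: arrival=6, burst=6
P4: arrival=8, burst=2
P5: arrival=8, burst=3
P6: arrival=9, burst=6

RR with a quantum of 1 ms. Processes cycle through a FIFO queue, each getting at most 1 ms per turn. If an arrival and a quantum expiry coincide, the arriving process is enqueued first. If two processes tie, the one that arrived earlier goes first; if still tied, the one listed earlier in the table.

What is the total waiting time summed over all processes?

Timeline: | idle 0-2 | P1 2-3 | P2 3-6 | P3 6-7 | P2 7-8 | P3 8-9 | P4 9-10 | P5 10-11 | P2 11-12 | P6 12-13 | P3 13-14 | P4 14-15 | P5 15-16 | P2 16-17 | P6 17-18 | P3 18-19 | P5 19-20 | P2 20-21 | P6 21-22 | P3 22-23 | P6 23-24 | P3 24-25 | P6 25-27 |
Completion: P1=3  P2=21  P3=25  P4=15  P5=20  P6=27
Waiting = turnaround − burst: P1=0, P2=12, P3=13, P4=5, P5=9, P6=12
Total waiting = 0 + 12 + 13 + 5 + 9 + 12 = 51

51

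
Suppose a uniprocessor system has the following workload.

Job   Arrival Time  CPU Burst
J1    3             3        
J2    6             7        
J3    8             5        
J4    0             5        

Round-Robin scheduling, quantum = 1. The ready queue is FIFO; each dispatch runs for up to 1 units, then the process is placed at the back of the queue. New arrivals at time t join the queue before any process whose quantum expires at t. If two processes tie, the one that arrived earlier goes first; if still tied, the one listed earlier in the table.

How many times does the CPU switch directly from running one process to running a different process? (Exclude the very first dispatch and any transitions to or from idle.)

Gantt: | J4 0-3 | J1 3-4 | J4 4-5 | J1 5-6 | J4 6-7 | J2 7-8 | J1 8-9 | J3 9-10 | J2 10-11 | J3 11-12 | J2 12-13 | J3 13-14 | J2 14-15 | J3 15-16 | J2 16-17 | J3 17-18 | J2 18-20 |
Completion: J1=9  J2=20  J3=18  J4=7
Turnaround (C−A): J1=6  J2=14  J3=10  J4=7

16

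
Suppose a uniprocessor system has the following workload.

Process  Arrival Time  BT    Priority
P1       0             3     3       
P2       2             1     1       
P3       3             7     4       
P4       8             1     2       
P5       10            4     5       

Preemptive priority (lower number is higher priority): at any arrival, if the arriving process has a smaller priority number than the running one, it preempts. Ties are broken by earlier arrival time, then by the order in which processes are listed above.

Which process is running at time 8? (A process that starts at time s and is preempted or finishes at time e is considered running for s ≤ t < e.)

Timeline: | P1 0-2 | P2 2-3 | P1 3-4 | P3 4-8 | P4 8-9 | P3 9-12 | P5 12-16 |
Completion: P1=4  P2=3  P3=12  P4=9  P5=16
Turnaround (C−A): P1=4  P2=1  P3=9  P4=1  P5=6

P4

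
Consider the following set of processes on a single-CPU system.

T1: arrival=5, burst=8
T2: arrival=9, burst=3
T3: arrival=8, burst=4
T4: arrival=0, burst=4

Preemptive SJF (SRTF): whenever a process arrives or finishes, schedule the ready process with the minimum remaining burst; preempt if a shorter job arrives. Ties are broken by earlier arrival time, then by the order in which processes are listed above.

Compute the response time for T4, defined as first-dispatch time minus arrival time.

Schedule: | T4 0-4 | idle 4-5 | T1 5-8 | T3 8-12 | T2 12-15 | T1 15-20 |
Completion: T1=20  T2=15  T3=12  T4=4
Turnaround (C−A): T1=15  T2=6  T3=4  T4=4
Response(T4) = first start − arrival = 0 − 0 = 0

0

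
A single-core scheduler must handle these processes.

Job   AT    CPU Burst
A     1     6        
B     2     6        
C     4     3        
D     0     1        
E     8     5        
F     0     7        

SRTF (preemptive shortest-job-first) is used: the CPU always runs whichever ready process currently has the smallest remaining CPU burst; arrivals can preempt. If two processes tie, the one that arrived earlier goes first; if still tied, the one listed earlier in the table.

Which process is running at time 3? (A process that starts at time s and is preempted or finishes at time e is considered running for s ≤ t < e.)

A

Gantt: | D 0-1 | A 1-7 | C 7-10 | E 10-15 | B 15-21 | F 21-28 |
Completion: A=7  B=21  C=10  D=1  E=15  F=28
Turnaround (C−A): A=6  B=19  C=6  D=1  E=7  F=28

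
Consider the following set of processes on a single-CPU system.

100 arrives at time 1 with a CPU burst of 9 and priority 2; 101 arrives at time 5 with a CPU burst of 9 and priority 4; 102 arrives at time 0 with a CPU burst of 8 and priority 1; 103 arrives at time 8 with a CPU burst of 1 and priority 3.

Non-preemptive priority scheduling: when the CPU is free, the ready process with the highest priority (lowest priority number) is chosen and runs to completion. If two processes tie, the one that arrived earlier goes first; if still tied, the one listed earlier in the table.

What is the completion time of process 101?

Gantt: | 102 0-8 | 100 8-17 | 103 17-18 | 101 18-27 |
Completion: 100=17  101=27  102=8  103=18
Turnaround (C−A): 100=16  101=22  102=8  103=10

27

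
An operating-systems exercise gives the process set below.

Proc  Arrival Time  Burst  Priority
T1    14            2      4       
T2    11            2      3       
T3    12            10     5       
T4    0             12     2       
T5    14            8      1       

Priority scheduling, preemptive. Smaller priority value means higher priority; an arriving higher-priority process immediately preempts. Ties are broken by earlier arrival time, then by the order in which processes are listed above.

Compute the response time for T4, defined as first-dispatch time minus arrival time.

0

Schedule: | T4 0-12 | T2 12-14 | T5 14-22 | T1 22-24 | T3 24-34 |
Completion: T1=24  T2=14  T3=34  T4=12  T5=22
Response(T4) = first start − arrival = 0 − 0 = 0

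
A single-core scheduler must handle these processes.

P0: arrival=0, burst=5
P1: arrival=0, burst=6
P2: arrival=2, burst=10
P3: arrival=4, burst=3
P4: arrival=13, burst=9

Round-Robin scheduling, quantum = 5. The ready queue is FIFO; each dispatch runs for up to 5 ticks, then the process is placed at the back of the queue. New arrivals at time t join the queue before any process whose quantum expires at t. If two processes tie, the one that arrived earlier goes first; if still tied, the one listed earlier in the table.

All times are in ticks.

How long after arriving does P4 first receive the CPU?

6

Timeline: | P0 0-5 | P1 5-10 | P2 10-15 | P3 15-18 | P1 18-19 | P4 19-24 | P2 24-29 | P4 29-33 |
Completion: P0=5  P1=19  P2=29  P3=18  P4=33
Turnaround (C−A): P0=5  P1=19  P2=27  P3=14  P4=20
Response(P4) = first start − arrival = 19 − 13 = 6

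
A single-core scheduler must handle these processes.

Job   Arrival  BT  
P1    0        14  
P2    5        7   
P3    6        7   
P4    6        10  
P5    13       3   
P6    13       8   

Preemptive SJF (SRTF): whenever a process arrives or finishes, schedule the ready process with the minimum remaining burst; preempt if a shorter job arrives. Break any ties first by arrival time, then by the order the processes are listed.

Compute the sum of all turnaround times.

125

Timeline: | P1 0-5 | P2 5-12 | P3 12-13 | P5 13-16 | P3 16-22 | P6 22-30 | P1 30-39 | P4 39-49 |
Completion: P1=39  P2=12  P3=22  P4=49  P5=16  P6=30
Turnaround = completion − arrival: P1=39, P2=7, P3=16, P4=43, P5=3, P6=17
Total turnaround = 39 + 7 + 16 + 43 + 3 + 17 = 125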